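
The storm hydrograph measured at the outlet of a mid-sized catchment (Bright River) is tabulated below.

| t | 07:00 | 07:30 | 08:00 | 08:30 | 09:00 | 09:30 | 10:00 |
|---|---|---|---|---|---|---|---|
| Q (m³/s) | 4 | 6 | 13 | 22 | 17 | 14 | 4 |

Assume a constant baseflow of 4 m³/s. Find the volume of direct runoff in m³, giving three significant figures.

Direct-runoff ordinates (Q − Q_b): 0.0, 2.0, 9.0, 18.0, 13.0, 10.0, 0.0 m³/s.
ΣQ_DR = 52.00 m³/s.
With Δt = 0.5 h = 1800 s, V = ΣQ_DR · Δt = 52.00 × 1800 = 93600 m³.

V ≈ 93600 m³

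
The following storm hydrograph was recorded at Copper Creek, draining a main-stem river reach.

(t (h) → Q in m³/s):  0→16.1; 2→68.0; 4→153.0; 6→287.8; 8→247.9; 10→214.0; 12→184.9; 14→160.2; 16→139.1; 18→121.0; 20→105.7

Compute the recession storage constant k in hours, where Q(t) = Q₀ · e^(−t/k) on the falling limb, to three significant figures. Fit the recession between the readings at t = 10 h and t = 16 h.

On the falling limb, Q drops from 214.0 to 139.1 m³/s between t = 10 h and t = 16 h (Δt = 6 h).
k = −Δt / ln(Q₂/Q₁) = −6 / ln(139.1/214.0) = 13.9 h.

k ≈ 13.9 h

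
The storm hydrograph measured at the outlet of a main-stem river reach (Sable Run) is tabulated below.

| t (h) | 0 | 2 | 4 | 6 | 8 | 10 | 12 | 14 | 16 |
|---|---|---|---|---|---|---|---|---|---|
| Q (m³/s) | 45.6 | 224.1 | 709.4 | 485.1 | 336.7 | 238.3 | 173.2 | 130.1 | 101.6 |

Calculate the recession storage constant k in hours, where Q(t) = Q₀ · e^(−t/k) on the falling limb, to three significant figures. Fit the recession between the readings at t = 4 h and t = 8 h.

k ≈ 5.37 h

On the falling limb, Q drops from 709.4 to 336.7 m³/s between t = 4 h and t = 8 h (Δt = 4 h).
k = −Δt / ln(Q₂/Q₁) = −4 / ln(336.7/709.4) = 5.37 h.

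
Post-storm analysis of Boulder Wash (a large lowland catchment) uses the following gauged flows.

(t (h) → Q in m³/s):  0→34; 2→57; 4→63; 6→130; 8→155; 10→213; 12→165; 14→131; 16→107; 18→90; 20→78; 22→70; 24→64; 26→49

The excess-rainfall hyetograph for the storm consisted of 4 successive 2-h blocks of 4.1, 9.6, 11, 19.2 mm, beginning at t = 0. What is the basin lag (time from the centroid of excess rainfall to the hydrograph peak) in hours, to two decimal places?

t_L ≈ 4.94 h

Centroid of excess rainfall: t_c = Σ P_i·t̄_i / ΣP_i = 5.0638 h (block centres at 1, 3, 5, 7 h).
Hydrograph peak occurs at t = 10 h, so basin lag t_L = 10 − 5.0638 = 4.94 h.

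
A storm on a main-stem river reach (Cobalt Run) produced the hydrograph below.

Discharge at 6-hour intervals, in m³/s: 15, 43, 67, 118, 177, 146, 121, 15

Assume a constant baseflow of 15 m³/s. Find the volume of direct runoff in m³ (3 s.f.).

V ≈ 1.26 × 10^7 m³

Direct-runoff ordinates (Q − Q_b): 0.0, 28.0, 52.0, 103.0, 162.0, 131.0, 106.0, 0.0 m³/s.
ΣQ_DR = 582.0 m³/s.
With Δt = 6 h = 21600 s, V = ΣQ_DR · Δt = 582.0 × 21600 = 1.26 × 10^7 m³.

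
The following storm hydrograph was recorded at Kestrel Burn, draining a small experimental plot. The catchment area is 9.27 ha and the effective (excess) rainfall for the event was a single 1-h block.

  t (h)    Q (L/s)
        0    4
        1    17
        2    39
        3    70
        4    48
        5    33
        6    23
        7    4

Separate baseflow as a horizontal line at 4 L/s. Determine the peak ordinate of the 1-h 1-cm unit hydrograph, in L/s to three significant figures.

U_p ≈ 82.5 L/s

Direct runoff: 0.0, 13.0, 35.0, 66.0, 44.0, 29.0, 19.0, 0.0 L/s; ΣQ_DR = 206.0 L/s, peak = 66.0 L/s.
Runoff depth d = ΣQ_DR·Δt / A = 206.0 × 3600 / (9.27 ha) = 8.000 mm.
The 1-cm UH is the DRH scaled by (10 mm)/d, so U_p = 66.0 × 10/8.000 = 82.5 L/s.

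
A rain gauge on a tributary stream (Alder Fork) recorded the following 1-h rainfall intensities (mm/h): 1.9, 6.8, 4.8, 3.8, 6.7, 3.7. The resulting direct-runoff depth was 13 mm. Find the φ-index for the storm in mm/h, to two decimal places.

Only the 5 blocks with intensity above φ contribute runoff: 6.8, 4.8, 3.8, 6.7, 3.7 mm/h.
Σ(I−φ)·Δt = d  ⇒  (6.8+4.8+3.8+6.7+3.7 − 5φ)·1 = 13
φ = (25.80 − 13/1) / 5 = 2.56 mm/h.

φ ≈ 2.56 mm/h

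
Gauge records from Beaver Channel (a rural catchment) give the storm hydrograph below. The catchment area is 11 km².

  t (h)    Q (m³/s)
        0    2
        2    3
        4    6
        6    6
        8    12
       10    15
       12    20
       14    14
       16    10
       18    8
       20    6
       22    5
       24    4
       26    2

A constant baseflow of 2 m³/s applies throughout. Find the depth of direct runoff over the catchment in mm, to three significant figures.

Direct runoff: 0.0, 1.0, 4.0, 4.0, 10.0, 13.0, 18.0, 12.0, 8.0, 6.0, 4.0, 3.0, 2.0, 0.0 m³/s; ΣQ_DR = 85.00 m³/s.
V = ΣQ_DR · Δt = 85.00 × 7200 s = 6.120 × 10^5 m³.
Over A = 11 km², depth = V / A = 55.6 mm.

d ≈ 55.6 mm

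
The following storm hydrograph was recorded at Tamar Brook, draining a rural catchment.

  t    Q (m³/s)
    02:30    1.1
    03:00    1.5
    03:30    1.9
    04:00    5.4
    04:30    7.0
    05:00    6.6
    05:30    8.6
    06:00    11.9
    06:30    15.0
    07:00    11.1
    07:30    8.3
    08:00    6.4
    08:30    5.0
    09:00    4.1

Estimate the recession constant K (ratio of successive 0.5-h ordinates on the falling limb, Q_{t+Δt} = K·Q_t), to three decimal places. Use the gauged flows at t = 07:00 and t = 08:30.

K ≈ 0.767

Using the recession-limb readings at t = 07:00 and t = 08:30: Q falls from 11.1 to 5.0 m³/s over 3 intervals.
K = (Q₂/Q₁)^(1/3) = (5.0/11.1)^(1/3) = 0.767.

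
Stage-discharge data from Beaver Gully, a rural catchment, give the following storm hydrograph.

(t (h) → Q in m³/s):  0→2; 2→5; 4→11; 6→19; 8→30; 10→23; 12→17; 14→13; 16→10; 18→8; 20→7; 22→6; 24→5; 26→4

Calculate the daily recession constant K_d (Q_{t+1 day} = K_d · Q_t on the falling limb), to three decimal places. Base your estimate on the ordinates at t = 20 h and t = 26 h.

Between t = 20 h and t = 26 h the flow falls from 7 to 4 m³/s over 3×2 h = 6 h.
Per-interval ratio K = (4/7)^(1/3) = 0.8298; K_d = K^(24/2) = 0.107.

K_d ≈ 0.107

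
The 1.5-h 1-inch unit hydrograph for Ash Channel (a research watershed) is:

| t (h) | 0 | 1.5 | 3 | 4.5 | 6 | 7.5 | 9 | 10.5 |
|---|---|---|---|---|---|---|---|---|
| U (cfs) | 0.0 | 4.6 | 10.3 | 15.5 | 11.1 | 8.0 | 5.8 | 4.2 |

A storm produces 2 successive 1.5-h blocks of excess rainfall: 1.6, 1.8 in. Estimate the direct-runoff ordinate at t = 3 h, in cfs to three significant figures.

Q ≈ 24.8 cfs

By discrete convolution, Q_j = Σ (P_i / 1 in) · U_{j−i}.
At t = 3 h (j=2): Q = (1.6/1)·10.3 + (1.8/1)·4.6 = 24.8 cfs.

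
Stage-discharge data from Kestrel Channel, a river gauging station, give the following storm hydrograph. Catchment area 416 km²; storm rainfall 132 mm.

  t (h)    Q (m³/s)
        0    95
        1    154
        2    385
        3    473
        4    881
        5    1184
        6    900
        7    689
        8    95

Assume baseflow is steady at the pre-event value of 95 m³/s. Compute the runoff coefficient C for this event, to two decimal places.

ΣQ_DR = 4001 m³/s; V = ΣQ_DR·Δt = 1.440 × 10^7 m³.
Runoff depth d = V / A = 34.62 mm.
C = d / P = 34.62 / 132 = 0.26.

C ≈ 0.26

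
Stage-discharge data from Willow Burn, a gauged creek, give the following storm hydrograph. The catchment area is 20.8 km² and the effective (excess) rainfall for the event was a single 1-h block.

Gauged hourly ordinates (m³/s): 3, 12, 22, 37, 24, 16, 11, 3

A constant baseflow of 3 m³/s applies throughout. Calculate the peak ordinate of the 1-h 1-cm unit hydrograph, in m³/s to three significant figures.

Direct runoff: 0.0, 9.0, 19.0, 34.0, 21.0, 13.0, 8.0, 0.0 m³/s; ΣQ_DR = 104.0 m³/s, peak = 34.0 m³/s.
Runoff depth d = ΣQ_DR·Δt / A = 104.0 × 3600 / (20.8 km²) = 18.00 mm.
The 1-cm UH is the DRH scaled by (10 mm)/d, so U_p = 34.0 × 10/18.00 = 18.9 m³/s.

U_p ≈ 18.9 m³/s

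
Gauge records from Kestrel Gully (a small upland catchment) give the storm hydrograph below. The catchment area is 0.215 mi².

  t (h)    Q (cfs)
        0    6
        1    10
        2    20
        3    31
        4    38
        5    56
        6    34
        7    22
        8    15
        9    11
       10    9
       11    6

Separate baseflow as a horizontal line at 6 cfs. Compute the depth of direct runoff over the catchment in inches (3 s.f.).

d ≈ 1.34 in

Direct runoff: 0.0, 4.0, 14.0, 25.0, 32.0, 50.0, 28.0, 16.0, 9.0, 5.0, 3.0, 0.0 cfs; ΣQ_DR = 186.0 cfs.
V = ΣQ_DR · Δt = 186.0 × 3600 s = 6.696 × 10^5 ft³.
Over A = 0.215 mi², depth = V / A = 1.34 in.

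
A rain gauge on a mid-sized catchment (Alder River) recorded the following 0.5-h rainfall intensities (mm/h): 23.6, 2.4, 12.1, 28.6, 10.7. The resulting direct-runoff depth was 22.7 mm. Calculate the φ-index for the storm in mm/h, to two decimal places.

Only the 4 blocks with intensity above φ contribute runoff: 23.6, 12.1, 28.6, 10.7 mm/h.
Σ(I−φ)·Δt = d  ⇒  (23.6+12.1+28.6+10.7 − 4φ)·0.5 = 22.7
φ = (75.00 − 22.7/0.5) / 4 = 7.40 mm/h.

φ ≈ 7.40 mm/h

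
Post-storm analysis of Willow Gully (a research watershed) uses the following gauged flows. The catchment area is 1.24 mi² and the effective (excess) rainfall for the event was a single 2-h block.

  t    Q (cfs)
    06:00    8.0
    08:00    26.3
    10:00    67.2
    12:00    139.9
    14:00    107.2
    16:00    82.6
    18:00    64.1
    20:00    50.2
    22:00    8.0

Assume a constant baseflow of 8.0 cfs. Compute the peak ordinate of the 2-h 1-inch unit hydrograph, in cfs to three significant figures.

U_p ≈ 110 cfs

Direct runoff: 0.0, 18.3, 59.2, 131.9, 99.2, 74.6, 56.1, 42.2, 0.0 cfs; ΣQ_DR = 481.5 cfs, peak = 131.9 cfs.
Runoff depth d = ΣQ_DR·Δt / A = 481.5 × 7200 / (1.24 mi²) = 1.203 in.
The 1-inch UH is the DRH scaled by (1 in)/d, so U_p = 131.9 × 1/1.203 = 110 cfs.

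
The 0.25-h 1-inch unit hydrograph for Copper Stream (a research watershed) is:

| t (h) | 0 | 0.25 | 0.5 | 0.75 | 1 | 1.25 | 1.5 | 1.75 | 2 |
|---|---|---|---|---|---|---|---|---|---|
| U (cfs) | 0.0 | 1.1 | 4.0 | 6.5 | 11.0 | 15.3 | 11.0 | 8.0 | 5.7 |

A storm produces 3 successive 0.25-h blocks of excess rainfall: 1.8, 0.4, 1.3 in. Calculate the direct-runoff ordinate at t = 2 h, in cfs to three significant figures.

By discrete convolution, Q_j = Σ (P_i / 1 in) · U_{j−i}.
At t = 2 h (j=8): Q = (1.8/1)·5.7 + (0.4/1)·8.0 + (1.3/1)·11.0 = 27.8 cfs.

Q ≈ 27.8 cfs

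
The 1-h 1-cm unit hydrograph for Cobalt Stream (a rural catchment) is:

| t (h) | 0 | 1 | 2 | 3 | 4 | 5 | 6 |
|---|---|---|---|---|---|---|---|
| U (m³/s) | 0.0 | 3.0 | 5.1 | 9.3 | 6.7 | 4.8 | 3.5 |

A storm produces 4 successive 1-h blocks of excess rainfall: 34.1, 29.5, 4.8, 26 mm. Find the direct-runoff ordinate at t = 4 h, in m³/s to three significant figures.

Q ≈ 60.5 m³/s

By discrete convolution, Q_j = Σ (P_i / 10 mm) · U_{j−i}.
At t = 4 h (j=4): Q = (34.1/10)·6.7 + (29.5/10)·9.3 + (4.8/10)·5.1 + (26/10)·3.0 = 60.5 m³/s.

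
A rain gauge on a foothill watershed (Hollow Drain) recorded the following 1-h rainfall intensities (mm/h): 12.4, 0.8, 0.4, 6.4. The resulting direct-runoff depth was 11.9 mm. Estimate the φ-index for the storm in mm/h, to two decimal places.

φ ≈ 3.45 mm/h

Only the 2 blocks with intensity above φ contribute runoff: 12.4, 6.4 mm/h.
Σ(I−φ)·Δt = d  ⇒  (12.4+6.4 − 2φ)·1 = 11.9
φ = (18.80 − 11.9/1) / 2 = 3.45 mm/h.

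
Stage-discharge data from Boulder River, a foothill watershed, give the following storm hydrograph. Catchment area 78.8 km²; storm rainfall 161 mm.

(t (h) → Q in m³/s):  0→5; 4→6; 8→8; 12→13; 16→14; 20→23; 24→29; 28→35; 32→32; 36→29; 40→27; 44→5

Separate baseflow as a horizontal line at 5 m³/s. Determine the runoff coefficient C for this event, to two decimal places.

ΣQ_DR = 166.0 m³/s; V = ΣQ_DR·Δt = 2.390 × 10^6 m³.
Runoff depth d = V / A = 30.34 mm.
C = d / P = 30.34 / 161 = 0.19.

C ≈ 0.19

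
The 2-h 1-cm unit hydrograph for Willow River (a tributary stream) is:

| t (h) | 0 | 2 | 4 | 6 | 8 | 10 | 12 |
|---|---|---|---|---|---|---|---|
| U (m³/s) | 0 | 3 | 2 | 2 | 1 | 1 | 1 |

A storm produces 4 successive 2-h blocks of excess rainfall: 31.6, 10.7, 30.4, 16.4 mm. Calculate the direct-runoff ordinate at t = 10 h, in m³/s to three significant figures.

By discrete convolution, Q_j = Σ (P_i / 10 mm) · U_{j−i}.
At t = 10 h (j=5): Q = (31.6/10)·1 + (10.7/10)·1 + (30.4/10)·2 + (16.4/10)·2 = 13.6 m³/s.

Q ≈ 13.6 m³/s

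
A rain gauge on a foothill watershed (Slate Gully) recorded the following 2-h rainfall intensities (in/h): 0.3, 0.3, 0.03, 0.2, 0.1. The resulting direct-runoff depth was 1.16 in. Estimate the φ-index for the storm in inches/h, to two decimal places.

Only the 4 blocks with intensity above φ contribute runoff: 0.3, 0.3, 0.2, 0.1 in/h.
Σ(I−φ)·Δt = d  ⇒  (0.3+0.3+0.2+0.1 − 4φ)·2 = 1.16
φ = (0.9000 − 1.16/2) / 4 = 0.08 in/h.

φ ≈ 0.08 in/h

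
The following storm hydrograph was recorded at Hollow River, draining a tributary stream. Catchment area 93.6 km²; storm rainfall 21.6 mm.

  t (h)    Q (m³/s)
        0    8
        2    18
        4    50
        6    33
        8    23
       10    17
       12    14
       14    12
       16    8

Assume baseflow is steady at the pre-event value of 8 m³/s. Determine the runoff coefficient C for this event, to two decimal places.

ΣQ_DR = 111.0 m³/s; V = ΣQ_DR·Δt = 7.992 × 10^5 m³.
Runoff depth d = V / A = 8.538 mm.
C = d / P = 8.538 / 21.6 = 0.40.

C ≈ 0.40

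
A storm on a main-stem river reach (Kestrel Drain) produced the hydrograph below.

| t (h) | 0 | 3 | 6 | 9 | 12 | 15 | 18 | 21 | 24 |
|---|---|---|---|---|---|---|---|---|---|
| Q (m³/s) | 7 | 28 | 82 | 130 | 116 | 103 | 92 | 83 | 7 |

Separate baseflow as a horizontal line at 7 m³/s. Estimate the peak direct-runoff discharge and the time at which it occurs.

Q_p = 123.0 m³/s at t = 9 h

Subtracting baseflow gives direct-runoff ordinates: 0.0, 21.0, 75.0, 123.0, 109.0, 96.0, 85.0, 76.0, 0.0 m³/s.
The maximum is 123.0 m³/s, occurring at the reading for t = 9 h.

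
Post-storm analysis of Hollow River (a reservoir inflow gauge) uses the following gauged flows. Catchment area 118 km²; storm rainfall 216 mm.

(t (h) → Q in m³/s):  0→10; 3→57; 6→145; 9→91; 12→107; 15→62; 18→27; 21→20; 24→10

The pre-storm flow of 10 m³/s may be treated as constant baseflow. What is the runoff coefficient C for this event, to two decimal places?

ΣQ_DR = 439.0 m³/s; V = ΣQ_DR·Δt = 4.741 × 10^6 m³.
Runoff depth d = V / A = 40.18 mm.
C = d / P = 40.18 / 216 = 0.19.

C ≈ 0.19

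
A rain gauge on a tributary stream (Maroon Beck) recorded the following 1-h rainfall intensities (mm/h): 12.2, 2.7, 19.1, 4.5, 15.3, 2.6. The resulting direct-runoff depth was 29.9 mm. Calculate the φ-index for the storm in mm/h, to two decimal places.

Only the 3 blocks with intensity above φ contribute runoff: 12.2, 19.1, 15.3 mm/h.
Σ(I−φ)·Δt = d  ⇒  (12.2+19.1+15.3 − 3φ)·1 = 29.9
φ = (46.60 − 29.9/1) / 3 = 5.57 mm/h.

φ ≈ 5.57 mm/h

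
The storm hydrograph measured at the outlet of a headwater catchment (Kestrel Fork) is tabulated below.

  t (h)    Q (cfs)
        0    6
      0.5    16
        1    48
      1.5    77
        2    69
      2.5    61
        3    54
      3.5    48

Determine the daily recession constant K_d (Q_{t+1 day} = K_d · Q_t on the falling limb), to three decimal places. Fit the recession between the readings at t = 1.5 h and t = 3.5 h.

K_d ≈ 0.003

Between t = 1.5 h and t = 3.5 h the flow falls from 77 to 48 cfs over 4×0.5 h = 2 h.
Per-interval ratio K = (48/77)^(1/4) = 0.8886; K_d = K^(24/0.5) = 0.003.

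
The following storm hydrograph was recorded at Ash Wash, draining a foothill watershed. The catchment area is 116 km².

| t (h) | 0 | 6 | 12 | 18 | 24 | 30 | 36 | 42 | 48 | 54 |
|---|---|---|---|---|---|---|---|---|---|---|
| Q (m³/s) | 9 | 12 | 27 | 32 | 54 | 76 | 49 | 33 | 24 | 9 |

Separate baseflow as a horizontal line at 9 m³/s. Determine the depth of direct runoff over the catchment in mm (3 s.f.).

d ≈ 43.8 mm

Direct runoff: 0.0, 3.0, 18.0, 23.0, 45.0, 67.0, 40.0, 24.0, 15.0, 0.0 m³/s; ΣQ_DR = 235.0 m³/s.
V = ΣQ_DR · Δt = 235.0 × 21600 s = 5.076 × 10^6 m³.
Over A = 116 km², depth = V / A = 43.8 mm.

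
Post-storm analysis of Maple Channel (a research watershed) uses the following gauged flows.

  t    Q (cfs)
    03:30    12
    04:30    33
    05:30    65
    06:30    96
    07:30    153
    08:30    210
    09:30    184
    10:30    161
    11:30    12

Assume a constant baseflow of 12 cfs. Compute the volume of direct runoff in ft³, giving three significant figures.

Direct-runoff ordinates (Q − Q_b): 0.0, 21.0, 53.0, 84.0, 141.0, 198.0, 172.0, 149.0, 0.0 cfs.
ΣQ_DR = 818.0 cfs.
With Δt = 1 h = 3600 s, V = ΣQ_DR · Δt = 818.0 × 3600 = 2.94 × 10^6 ft³.

V ≈ 2.94 × 10^6 ft³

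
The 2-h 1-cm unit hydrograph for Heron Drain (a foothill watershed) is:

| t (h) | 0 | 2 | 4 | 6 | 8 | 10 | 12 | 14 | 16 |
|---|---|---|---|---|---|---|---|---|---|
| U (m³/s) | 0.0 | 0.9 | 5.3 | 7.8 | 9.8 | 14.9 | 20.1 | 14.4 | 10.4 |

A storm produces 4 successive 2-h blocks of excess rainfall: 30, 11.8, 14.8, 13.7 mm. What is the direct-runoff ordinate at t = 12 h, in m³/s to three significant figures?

Q ≈ 103 m³/s

By discrete convolution, Q_j = Σ (P_i / 10 mm) · U_{j−i}.
At t = 12 h (j=6): Q = (30/10)·20.1 + (11.8/10)·14.9 + (14.8/10)·9.8 + (13.7/10)·7.8 = 103 m³/s.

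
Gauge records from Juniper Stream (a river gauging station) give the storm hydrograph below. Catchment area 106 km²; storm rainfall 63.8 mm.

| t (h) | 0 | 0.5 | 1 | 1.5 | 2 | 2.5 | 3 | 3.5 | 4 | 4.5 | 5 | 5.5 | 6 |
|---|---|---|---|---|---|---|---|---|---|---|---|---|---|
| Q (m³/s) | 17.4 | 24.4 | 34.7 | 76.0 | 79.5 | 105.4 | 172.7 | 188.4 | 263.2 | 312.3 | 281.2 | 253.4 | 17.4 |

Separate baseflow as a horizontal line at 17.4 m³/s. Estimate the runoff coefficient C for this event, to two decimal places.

C ≈ 0.43

ΣQ_DR = 1600 m³/s; V = ΣQ_DR·Δt = 2.880 × 10^6 m³.
Runoff depth d = V / A = 27.17 mm.
C = d / P = 27.17 / 63.8 = 0.43.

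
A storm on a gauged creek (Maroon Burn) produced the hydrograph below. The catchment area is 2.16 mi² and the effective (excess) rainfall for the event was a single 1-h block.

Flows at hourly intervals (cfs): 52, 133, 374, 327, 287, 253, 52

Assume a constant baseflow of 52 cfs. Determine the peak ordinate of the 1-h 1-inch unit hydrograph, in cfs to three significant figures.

U_p ≈ 403 cfs

Direct runoff: 0.0, 81.0, 322.0, 275.0, 235.0, 201.0, 0.0 cfs; ΣQ_DR = 1114 cfs, peak = 322.0 cfs.
Runoff depth d = ΣQ_DR·Δt / A = 1114 × 3600 / (2.16 mi²) = 0.7992 in.
The 1-inch UH is the DRH scaled by (1 in)/d, so U_p = 322.0 × 1/0.7992 = 403 cfs.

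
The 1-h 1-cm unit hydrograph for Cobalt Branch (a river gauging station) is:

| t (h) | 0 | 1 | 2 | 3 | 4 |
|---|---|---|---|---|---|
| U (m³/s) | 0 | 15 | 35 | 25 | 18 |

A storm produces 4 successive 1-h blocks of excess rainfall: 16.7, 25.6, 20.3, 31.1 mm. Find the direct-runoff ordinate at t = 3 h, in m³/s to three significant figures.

Q ≈ 162 m³/s

By discrete convolution, Q_j = Σ (P_i / 10 mm) · U_{j−i}.
At t = 3 h (j=3): Q = (16.7/10)·25 + (25.6/10)·35 + (20.3/10)·15 + (31.1/10)·0 = 162 m³/s.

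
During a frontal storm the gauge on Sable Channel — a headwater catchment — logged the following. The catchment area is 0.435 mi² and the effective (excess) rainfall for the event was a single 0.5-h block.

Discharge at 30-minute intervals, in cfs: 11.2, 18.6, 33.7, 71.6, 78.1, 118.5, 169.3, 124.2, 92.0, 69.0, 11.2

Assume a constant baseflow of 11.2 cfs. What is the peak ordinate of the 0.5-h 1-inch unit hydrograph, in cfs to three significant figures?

U_p ≈ 132 cfs

Direct runoff: 0.0, 7.4, 22.5, 60.4, 66.9, 107.3, 158.1, 113.0, 80.8, 57.8, 0.0 cfs; ΣQ_DR = 674.2 cfs, peak = 158.1 cfs.
Runoff depth d = ΣQ_DR·Δt / A = 674.2 × 1800 / (0.435 mi²) = 1.201 in.
The 1-inch UH is the DRH scaled by (1 in)/d, so U_p = 158.1 × 1/1.201 = 132 cfs.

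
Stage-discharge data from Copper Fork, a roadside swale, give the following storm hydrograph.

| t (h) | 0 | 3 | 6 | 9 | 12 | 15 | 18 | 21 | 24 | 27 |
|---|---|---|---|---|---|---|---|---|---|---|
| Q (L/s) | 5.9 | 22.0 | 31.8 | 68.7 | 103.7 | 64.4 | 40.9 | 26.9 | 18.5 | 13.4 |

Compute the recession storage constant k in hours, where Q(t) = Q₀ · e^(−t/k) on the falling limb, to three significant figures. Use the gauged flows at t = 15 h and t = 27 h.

On the falling limb, Q drops from 64.4 to 13.4 L/s between t = 15 h and t = 27 h (Δt = 12 h).
k = −Δt / ln(Q₂/Q₁) = −12 / ln(13.4/64.4) = 7.64 h.

k ≈ 7.64 h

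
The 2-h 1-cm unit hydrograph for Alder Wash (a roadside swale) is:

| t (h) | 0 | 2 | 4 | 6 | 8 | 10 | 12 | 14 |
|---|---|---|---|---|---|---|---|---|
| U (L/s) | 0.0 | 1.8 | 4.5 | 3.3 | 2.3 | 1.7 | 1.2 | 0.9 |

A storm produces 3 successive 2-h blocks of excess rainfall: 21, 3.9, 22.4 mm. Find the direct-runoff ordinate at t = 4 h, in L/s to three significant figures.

Q ≈ 10.2 L/s

By discrete convolution, Q_j = Σ (P_i / 10 mm) · U_{j−i}.
At t = 4 h (j=2): Q = (21/10)·4.5 + (3.9/10)·1.8 + (22.4/10)·0.0 = 10.2 L/s.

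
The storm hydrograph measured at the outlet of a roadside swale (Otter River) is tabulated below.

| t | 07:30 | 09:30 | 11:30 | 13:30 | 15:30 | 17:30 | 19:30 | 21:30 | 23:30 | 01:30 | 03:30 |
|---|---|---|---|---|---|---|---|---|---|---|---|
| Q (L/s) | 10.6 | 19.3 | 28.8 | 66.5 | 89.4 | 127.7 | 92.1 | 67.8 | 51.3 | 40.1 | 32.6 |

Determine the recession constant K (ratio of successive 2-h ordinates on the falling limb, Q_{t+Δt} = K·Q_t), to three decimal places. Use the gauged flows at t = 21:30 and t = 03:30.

Using the recession-limb readings at t = 21:30 and t = 03:30: Q falls from 67.8 to 32.6 L/s over 3 intervals.
K = (Q₂/Q₁)^(1/3) = (32.6/67.8)^(1/3) = 0.783.

K ≈ 0.783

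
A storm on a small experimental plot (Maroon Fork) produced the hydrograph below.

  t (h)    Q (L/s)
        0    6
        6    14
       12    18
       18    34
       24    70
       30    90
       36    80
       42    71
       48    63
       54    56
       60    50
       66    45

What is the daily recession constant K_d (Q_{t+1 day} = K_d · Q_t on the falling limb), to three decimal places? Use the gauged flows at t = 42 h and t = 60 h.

K_d ≈ 0.627

Between t = 42 h and t = 60 h the flow falls from 71 to 50 L/s over 3×6 h = 18 h.
Per-interval ratio K = (50/71)^(1/3) = 0.8897; K_d = K^(24/6) = 0.627.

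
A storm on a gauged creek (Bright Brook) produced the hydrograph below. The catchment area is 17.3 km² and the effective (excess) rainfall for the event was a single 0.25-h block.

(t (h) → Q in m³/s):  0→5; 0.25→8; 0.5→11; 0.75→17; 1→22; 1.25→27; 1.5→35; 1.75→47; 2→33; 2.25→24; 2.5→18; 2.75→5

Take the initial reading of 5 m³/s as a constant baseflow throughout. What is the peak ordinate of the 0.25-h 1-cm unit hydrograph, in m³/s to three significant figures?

U_p ≈ 42.0 m³/s

Direct runoff: 0.0, 3.0, 6.0, 12.0, 17.0, 22.0, 30.0, 42.0, 28.0, 19.0, 13.0, 0.0 m³/s; ΣQ_DR = 192.0 m³/s, peak = 42.0 m³/s.
Runoff depth d = ΣQ_DR·Δt / A = 192.0 × 900 / (17.3 km²) = 9.988 mm.
The 1-cm UH is the DRH scaled by (10 mm)/d, so U_p = 42.0 × 10/9.988 = 42.0 m³/s.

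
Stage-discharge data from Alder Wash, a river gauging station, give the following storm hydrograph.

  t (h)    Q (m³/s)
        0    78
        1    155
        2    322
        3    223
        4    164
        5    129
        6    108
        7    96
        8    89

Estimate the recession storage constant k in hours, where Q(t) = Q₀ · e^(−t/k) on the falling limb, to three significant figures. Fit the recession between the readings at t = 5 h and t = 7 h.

On the falling limb, Q drops from 129 to 96 m³/s between t = 5 h and t = 7 h (Δt = 2 h).
k = −Δt / ln(Q₂/Q₁) = −2 / ln(96/129) = 6.77 h.

k ≈ 6.77 h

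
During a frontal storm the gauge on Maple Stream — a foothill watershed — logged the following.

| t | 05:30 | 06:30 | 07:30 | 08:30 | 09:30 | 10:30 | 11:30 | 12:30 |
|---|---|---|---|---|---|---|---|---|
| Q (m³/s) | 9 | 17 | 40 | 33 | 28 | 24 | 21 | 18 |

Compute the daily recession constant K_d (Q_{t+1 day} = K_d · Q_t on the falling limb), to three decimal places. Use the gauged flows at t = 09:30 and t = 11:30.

Between t = 09:30 and t = 11:30 the flow falls from 28 to 21 m³/s over 2×1 h = 2 h.
Per-interval ratio K = (21/28)^(1/2) = 0.8660; K_d = K^(24/1) = 0.032.

K_d ≈ 0.032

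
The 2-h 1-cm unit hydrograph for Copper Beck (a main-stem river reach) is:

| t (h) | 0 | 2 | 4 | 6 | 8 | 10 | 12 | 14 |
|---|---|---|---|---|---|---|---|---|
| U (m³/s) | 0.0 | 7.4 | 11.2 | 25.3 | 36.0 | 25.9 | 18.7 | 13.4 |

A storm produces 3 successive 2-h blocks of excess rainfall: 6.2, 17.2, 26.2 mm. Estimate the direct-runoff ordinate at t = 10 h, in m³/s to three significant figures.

By discrete convolution, Q_j = Σ (P_i / 10 mm) · U_{j−i}.
At t = 10 h (j=5): Q = (6.2/10)·25.9 + (17.2/10)·36.0 + (26.2/10)·25.3 = 144 m³/s.

Q ≈ 144 m³/s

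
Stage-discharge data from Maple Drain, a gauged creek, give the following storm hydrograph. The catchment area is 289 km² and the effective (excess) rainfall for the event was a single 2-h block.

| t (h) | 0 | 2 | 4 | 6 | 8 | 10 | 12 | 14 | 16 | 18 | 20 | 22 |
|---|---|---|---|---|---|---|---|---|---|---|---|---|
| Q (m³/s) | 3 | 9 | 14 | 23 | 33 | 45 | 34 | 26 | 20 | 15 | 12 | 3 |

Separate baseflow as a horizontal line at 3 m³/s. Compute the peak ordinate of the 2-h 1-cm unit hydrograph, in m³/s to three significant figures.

Direct runoff: 0.0, 6.0, 11.0, 20.0, 30.0, 42.0, 31.0, 23.0, 17.0, 12.0, 9.0, 0.0 m³/s; ΣQ_DR = 201.0 m³/s, peak = 42.0 m³/s.
Runoff depth d = ΣQ_DR·Δt / A = 201.0 × 7200 / (289 km²) = 5.008 mm.
The 1-cm UH is the DRH scaled by (10 mm)/d, so U_p = 42.0 × 10/5.008 = 83.9 m³/s.

U_p ≈ 83.9 m³/s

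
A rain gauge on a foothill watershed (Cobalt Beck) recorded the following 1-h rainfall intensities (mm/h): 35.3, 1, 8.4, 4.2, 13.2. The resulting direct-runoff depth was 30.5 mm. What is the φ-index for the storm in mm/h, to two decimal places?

Only the 2 blocks with intensity above φ contribute runoff: 35.3, 13.2 mm/h.
Σ(I−φ)·Δt = d  ⇒  (35.3+13.2 − 2φ)·1 = 30.5
φ = (48.50 − 30.5/1) / 2 = 9.00 mm/h.

φ ≈ 9.00 mm/h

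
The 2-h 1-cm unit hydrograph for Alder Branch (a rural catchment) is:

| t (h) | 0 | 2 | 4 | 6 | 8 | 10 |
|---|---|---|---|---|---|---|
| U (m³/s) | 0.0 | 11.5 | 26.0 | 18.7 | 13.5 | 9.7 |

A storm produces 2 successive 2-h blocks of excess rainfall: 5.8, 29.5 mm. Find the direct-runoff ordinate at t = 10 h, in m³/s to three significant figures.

By discrete convolution, Q_j = Σ (P_i / 10 mm) · U_{j−i}.
At t = 10 h (j=5): Q = (5.8/10)·9.7 + (29.5/10)·13.5 = 45.5 m³/s.

Q ≈ 45.5 m³/s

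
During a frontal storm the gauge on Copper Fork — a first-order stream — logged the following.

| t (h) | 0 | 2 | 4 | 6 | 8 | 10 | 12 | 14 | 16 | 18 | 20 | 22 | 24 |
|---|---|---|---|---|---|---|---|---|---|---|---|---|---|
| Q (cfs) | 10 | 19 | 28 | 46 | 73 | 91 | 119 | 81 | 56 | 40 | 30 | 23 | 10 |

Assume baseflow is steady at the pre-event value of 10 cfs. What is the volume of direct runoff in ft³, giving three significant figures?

Direct-runoff ordinates (Q − Q_b): 0.0, 9.0, 18.0, 36.0, 63.0, 81.0, 109.0, 71.0, 46.0, 30.0, 20.0, 13.0, 0.0 cfs.
ΣQ_DR = 496.0 cfs.
With Δt = 2 h = 7200 s, V = ΣQ_DR · Δt = 496.0 × 7200 = 3.57 × 10^6 ft³.

V ≈ 3.57 × 10^6 ft³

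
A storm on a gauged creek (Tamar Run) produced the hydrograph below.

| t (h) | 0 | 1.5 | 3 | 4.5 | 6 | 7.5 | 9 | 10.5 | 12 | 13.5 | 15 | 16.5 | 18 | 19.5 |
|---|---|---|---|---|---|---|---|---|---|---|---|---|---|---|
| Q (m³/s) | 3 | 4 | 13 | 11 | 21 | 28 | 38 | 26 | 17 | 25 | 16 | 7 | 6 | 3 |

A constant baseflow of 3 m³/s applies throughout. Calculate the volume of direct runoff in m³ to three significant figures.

Direct-runoff ordinates (Q − Q_b): 0.0, 1.0, 10.0, 8.0, 18.0, 25.0, 35.0, 23.0, 14.0, 22.0, 13.0, 4.0, 3.0, 0.0 m³/s.
ΣQ_DR = 176.0 m³/s.
With Δt = 1.5 h = 5400 s, V = ΣQ_DR · Δt = 176.0 × 5400 = 9.50 × 10^5 m³.

V ≈ 9.50 × 10^5 m³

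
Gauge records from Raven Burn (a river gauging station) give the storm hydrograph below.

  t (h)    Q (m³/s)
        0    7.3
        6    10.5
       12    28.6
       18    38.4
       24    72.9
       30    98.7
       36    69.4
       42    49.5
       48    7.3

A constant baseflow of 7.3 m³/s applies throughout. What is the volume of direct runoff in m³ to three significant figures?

Direct-runoff ordinates (Q − Q_b): 0.0, 3.2, 21.3, 31.1, 65.6, 91.4, 62.1, 42.2, 0.0 m³/s.
ΣQ_DR = 316.9 m³/s.
With Δt = 6 h = 21600 s, V = ΣQ_DR · Δt = 316.9 × 21600 = 6.85 × 10^6 m³.

V ≈ 6.85 × 10^6 m³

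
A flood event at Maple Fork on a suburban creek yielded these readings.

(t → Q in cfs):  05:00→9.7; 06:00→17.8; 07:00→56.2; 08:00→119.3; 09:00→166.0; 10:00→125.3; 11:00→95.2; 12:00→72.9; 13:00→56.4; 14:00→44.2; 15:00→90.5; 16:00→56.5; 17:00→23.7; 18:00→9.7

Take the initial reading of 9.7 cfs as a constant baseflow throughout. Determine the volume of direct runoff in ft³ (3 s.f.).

Direct-runoff ordinates (Q − Q_b): 0.0, 8.1, 46.5, 109.6, 156.3, 115.6, 85.5, 63.2, 46.7, 34.5, 80.8, 46.8, 14.0, 0.0 cfs.
ΣQ_DR = 807.6 cfs.
With Δt = 1 h = 3600 s, V = ΣQ_DR · Δt = 807.6 × 3600 = 2.91 × 10^6 ft³.

V ≈ 2.91 × 10^6 ft³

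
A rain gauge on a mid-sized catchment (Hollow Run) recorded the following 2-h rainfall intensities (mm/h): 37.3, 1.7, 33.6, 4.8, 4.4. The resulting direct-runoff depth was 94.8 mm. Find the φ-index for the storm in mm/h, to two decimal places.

φ ≈ 11.75 mm/h

Only the 2 blocks with intensity above φ contribute runoff: 37.3, 33.6 mm/h.
Σ(I−φ)·Δt = d  ⇒  (37.3+33.6 − 2φ)·2 = 94.8
φ = (70.90 − 94.8/2) / 2 = 11.75 mm/h.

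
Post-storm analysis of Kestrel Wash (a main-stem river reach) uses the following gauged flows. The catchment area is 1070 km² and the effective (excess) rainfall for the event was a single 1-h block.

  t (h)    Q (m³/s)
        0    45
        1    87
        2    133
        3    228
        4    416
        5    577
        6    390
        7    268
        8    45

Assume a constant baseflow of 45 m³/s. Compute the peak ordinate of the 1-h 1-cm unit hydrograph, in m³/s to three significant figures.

U_p ≈ 886 m³/s

Direct runoff: 0.0, 42.0, 88.0, 183.0, 371.0, 532.0, 345.0, 223.0, 0.0 m³/s; ΣQ_DR = 1784 m³/s, peak = 532.0 m³/s.
Runoff depth d = ΣQ_DR·Δt / A = 1784 × 3600 / (1070 km²) = 6.002 mm.
The 1-cm UH is the DRH scaled by (10 mm)/d, so U_p = 532.0 × 10/6.002 = 886 m³/s.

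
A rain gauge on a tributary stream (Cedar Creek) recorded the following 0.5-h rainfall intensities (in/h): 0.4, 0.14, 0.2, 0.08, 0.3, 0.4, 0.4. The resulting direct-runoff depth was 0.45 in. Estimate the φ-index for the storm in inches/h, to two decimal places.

φ ≈ 0.16 in/h

Only the 5 blocks with intensity above φ contribute runoff: 0.4, 0.2, 0.3, 0.4, 0.4 in/h.
Σ(I−φ)·Δt = d  ⇒  (0.4+0.2+0.3+0.4+0.4 − 5φ)·0.5 = 0.45
φ = (1.700 − 0.45/0.5) / 5 = 0.16 in/h.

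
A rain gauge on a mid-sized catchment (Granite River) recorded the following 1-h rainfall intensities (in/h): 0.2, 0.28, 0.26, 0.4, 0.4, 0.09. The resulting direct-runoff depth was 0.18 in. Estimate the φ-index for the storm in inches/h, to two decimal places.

Only the 2 blocks with intensity above φ contribute runoff: 0.4, 0.4 in/h.
Σ(I−φ)·Δt = d  ⇒  (0.4+0.4 − 2φ)·1 = 0.18
φ = (0.8000 − 0.18/1) / 2 = 0.31 in/h.

φ ≈ 0.31 in/h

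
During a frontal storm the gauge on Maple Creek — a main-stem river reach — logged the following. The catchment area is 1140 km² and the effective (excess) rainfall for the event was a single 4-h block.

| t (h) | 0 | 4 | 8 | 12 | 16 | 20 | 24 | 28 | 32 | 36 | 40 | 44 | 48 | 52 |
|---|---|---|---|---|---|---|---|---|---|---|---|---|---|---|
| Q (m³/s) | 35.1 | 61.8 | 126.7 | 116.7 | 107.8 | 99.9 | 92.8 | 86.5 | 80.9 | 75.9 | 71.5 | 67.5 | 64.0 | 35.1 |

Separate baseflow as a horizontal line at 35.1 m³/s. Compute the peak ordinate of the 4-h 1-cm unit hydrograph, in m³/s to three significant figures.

Direct runoff: 0.0, 26.7, 91.6, 81.6, 72.7, 64.8, 57.7, 51.4, 45.8, 40.8, 36.4, 32.4, 28.9, 0.0 m³/s; ΣQ_DR = 630.8 m³/s, peak = 91.6 m³/s.
Runoff depth d = ΣQ_DR·Δt / A = 630.8 × 14400 / (1140 km²) = 7.968 mm.
The 1-cm UH is the DRH scaled by (10 mm)/d, so U_p = 91.6 × 10/7.968 = 115 m³/s.

U_p ≈ 115 m³/s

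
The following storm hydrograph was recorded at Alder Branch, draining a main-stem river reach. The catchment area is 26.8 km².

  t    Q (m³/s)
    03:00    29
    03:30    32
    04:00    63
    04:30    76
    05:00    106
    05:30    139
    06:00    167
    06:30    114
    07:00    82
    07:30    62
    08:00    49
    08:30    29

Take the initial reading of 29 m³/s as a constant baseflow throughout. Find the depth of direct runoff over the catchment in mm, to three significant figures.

Direct runoff: 0.0, 3.0, 34.0, 47.0, 77.0, 110.0, 138.0, 85.0, 53.0, 33.0, 20.0, 0.0 m³/s; ΣQ_DR = 600.0 m³/s.
V = ΣQ_DR · Δt = 600.0 × 1800 s = 1.080 × 10^6 m³.
Over A = 26.8 km², depth = V / A = 40.3 mm.

d ≈ 40.3 mm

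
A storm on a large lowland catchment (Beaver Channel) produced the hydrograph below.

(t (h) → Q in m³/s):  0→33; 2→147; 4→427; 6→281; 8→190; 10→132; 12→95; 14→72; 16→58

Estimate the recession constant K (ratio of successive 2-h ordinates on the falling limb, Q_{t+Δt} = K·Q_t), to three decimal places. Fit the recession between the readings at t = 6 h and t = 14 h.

K ≈ 0.711

Using the recession-limb readings at t = 6 h and t = 14 h: Q falls from 281 to 72 m³/s over 4 intervals.
K = (Q₂/Q₁)^(1/4) = (72/281)^(1/4) = 0.711.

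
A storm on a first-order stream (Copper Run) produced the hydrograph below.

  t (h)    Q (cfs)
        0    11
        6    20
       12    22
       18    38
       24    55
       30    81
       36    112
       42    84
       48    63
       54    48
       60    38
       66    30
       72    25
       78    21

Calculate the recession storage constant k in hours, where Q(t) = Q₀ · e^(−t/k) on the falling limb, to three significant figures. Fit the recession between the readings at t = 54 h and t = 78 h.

On the falling limb, Q drops from 48 to 21 cfs between t = 54 h and t = 78 h (Δt = 24 h).
k = −Δt / ln(Q₂/Q₁) = −24 / ln(21/48) = 29.0 h.

k ≈ 29.0 h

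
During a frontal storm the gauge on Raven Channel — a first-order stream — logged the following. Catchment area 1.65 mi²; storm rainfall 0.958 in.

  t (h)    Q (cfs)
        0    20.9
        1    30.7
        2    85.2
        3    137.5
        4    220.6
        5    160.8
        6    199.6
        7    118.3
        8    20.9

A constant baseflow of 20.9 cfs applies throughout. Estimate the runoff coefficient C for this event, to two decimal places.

ΣQ_DR = 806.4 cfs; V = ΣQ_DR·Δt = 2.903 × 10^6 ft³.
Runoff depth d = V / A = 0.7573 in.
C = d / P = 0.7573 / 0.958 = 0.79.

C ≈ 0.79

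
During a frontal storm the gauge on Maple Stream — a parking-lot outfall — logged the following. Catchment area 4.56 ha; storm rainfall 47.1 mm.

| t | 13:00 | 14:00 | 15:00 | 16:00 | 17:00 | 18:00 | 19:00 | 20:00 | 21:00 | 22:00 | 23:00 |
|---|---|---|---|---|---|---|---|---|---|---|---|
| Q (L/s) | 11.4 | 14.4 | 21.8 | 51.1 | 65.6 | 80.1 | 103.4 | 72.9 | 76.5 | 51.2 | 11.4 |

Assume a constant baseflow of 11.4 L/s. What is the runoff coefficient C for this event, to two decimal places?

C ≈ 0.73

ΣQ_DR = 434.4 L/s; V = ΣQ_DR·Δt = 1.564 × 10^6 L.
Runoff depth d = V / A = 34.29 mm.
C = d / P = 34.29 / 47.1 = 0.73.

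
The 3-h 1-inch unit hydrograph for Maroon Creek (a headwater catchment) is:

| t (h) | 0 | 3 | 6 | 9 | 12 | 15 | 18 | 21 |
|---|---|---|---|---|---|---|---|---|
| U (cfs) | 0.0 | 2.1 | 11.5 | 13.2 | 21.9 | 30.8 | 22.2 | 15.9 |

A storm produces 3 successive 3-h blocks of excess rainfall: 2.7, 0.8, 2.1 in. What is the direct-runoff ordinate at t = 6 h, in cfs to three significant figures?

By discrete convolution, Q_j = Σ (P_i / 1 in) · U_{j−i}.
At t = 6 h (j=2): Q = (2.7/1)·11.5 + (0.8/1)·2.1 + (2.1/1)·0.0 = 32.7 cfs.

Q ≈ 32.7 cfs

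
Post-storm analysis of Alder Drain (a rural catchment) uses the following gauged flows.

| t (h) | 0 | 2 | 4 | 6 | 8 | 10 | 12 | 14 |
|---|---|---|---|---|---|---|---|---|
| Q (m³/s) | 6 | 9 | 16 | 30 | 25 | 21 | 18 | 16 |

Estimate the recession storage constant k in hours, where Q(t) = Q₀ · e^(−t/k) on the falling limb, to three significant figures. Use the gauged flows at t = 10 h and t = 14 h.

k ≈ 14.7 h

On the falling limb, Q drops from 21 to 16 m³/s between t = 10 h and t = 14 h (Δt = 4 h).
k = −Δt / ln(Q₂/Q₁) = −4 / ln(16/21) = 14.7 h.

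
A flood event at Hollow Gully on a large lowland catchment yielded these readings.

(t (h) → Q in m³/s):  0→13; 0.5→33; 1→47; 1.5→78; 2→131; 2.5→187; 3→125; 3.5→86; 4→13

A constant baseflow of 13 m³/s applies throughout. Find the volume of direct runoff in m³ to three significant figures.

Direct-runoff ordinates (Q − Q_b): 0.0, 20.0, 34.0, 65.0, 118.0, 174.0, 112.0, 73.0, 0.0 m³/s.
ΣQ_DR = 596.0 m³/s.
With Δt = 0.5 h = 1800 s, V = ΣQ_DR · Δt = 596.0 × 1800 = 1.07 × 10^6 m³.

V ≈ 1.07 × 10^6 m³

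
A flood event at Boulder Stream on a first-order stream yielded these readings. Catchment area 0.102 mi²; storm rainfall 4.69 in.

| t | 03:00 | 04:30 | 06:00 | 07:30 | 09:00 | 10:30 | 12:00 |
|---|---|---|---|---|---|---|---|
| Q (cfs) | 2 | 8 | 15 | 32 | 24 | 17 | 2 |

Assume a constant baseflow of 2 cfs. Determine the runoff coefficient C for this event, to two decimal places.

C ≈ 0.42

ΣQ_DR = 86.00 cfs; V = ΣQ_DR·Δt = 4.644 × 10^5 ft³.
Runoff depth d = V / A = 1.960 in.
C = d / P = 1.960 / 4.69 = 0.42.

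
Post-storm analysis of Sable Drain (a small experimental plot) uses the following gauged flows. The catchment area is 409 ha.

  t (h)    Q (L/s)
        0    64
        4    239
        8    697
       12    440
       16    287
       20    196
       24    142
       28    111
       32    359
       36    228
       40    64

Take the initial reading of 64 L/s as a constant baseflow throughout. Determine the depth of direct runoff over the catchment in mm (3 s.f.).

Direct runoff: 0.0, 175.0, 633.0, 376.0, 223.0, 132.0, 78.0, 47.0, 295.0, 164.0, 0.0 L/s; ΣQ_DR = 2123 L/s.
V = ΣQ_DR · Δt = 2123 × 14400 s = 3.057 × 10^7 L.
Over A = 409 ha, depth = V / A = 7.47 mm.

d ≈ 7.47 mm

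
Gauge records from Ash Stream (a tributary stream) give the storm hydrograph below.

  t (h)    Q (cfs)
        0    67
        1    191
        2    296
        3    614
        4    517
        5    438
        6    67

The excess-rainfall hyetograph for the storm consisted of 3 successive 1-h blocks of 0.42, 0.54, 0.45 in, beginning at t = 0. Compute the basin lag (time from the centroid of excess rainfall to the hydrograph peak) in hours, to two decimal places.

Centroid of excess rainfall: t_c = Σ P_i·t̄_i / ΣP_i = 1.5213 h (block centres at 0.5, 1.5, 2.5 h).
Hydrograph peak occurs at t = 3 h, so basin lag t_L = 3 − 1.5213 = 1.48 h.

t_L ≈ 1.48 h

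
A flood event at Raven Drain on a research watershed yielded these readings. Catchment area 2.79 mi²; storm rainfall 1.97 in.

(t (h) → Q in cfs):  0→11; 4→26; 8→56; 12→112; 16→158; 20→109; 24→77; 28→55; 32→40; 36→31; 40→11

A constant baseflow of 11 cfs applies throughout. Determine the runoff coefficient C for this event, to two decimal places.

ΣQ_DR = 565.0 cfs; V = ΣQ_DR·Δt = 8.136 × 10^6 ft³.
Runoff depth d = V / A = 1.255 in.
C = d / P = 1.255 / 1.97 = 0.64.

C ≈ 0.64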